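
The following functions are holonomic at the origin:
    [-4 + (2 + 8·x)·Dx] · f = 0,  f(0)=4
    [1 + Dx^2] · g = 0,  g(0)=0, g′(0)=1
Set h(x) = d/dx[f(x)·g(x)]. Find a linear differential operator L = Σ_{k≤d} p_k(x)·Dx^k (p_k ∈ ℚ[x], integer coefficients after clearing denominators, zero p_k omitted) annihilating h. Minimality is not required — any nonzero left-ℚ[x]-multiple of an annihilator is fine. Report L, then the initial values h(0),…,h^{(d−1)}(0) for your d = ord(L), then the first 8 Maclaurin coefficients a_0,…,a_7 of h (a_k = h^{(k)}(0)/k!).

f: a_k = 4, 8, -8, 16, -40, 112, -336, 1056, …
g: a_k = 0, 1, 0, -1/6, 0, 1/120, 0, -1/5040, …
Product ⇒ symmetric product L₀, ord ≤ 2.
Derive L from L₀ (diff closure).
L = (-7 + 336·x + 736·x^2 + 256·x^3 + 256·x^4) + (44 + 144·x - 192·x^2 - 256·x^3)·Dx + (13 + 112·x + 288·x^2 + 256·x^3 + 256·x^4)·Dx^2  (order 2).
h: a_k = 4, 16, -26, 176/3, -1159/6, 3282/5, -83009/36, 2614412/315, …
ICs: h(0) = 4, h′(0) = 16.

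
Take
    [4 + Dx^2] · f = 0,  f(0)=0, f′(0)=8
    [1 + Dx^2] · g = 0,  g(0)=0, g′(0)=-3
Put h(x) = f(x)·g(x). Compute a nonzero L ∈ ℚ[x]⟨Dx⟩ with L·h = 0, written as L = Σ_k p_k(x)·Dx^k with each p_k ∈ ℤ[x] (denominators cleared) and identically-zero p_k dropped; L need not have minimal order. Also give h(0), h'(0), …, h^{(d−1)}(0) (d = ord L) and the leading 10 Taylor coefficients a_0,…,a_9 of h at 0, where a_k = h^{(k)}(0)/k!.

f: a_k = 0, 8, 0, -16/3, 0, 16/15, 0, -32/315, 0, 16/2835, …
g: a_k = 0, -3, 0, 1/2, 0, -1/40, 0, 1/1680, 0, -1/120960, …
h₀=f·g: eliminate ⇒ L₀, order ≤ 2·2.
L = 9 + 10·Dx^2 + Dx^4  (order 4).
h: a_k = 0, 0, -24, 0, 20, 0, -91/15, 0, 41/42, 0, …
ICs: h(0) = 0, h′(0) = 0, h′′(0) = -48, h′′′(0) = 0.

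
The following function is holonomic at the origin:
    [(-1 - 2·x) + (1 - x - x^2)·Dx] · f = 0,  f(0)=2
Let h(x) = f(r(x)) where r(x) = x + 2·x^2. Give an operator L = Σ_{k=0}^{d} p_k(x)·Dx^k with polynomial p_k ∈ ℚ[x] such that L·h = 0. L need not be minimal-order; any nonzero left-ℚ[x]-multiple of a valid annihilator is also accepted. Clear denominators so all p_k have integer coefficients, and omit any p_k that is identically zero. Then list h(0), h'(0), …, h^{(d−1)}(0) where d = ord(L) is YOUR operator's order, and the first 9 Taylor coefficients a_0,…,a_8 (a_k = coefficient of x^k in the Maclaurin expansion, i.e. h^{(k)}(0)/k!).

L = (1 + 6·x + 12·x^2 + 16·x^3) + (-1 + x + 3·x^2 + 4·x^3 + 4·x^4)·Dx  (order 1).
h: a_k = 2, 2, 8, 22, 62, 168, 474, 1314, 3656, …
ICs: h(0) = 2.

f: a_k = 2, 2, 4, 6, 10, 16, 26, 42, 68, …
L₀ from L_f via x↦r, Dx↦r'^{-1}Dx.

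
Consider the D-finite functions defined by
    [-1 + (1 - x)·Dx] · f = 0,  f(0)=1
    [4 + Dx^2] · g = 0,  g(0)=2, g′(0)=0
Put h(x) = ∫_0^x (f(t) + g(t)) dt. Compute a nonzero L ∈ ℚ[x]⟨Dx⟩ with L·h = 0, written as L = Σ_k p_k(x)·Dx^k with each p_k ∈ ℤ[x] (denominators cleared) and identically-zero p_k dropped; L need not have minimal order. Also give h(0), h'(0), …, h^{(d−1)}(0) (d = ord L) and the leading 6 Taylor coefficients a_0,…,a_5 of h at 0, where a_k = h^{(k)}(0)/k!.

L = (20 - 16·x + 8·x^2)·Dx + (-12 + 28·x - 24·x^2 + 8·x^3)·Dx^2 + (5 - 4·x + 2·x^2)·Dx^3 + (-3 + 7·x - 6·x^2 + 2·x^3)·Dx^4  (order 4).
h: a_k = 0, 3, 1/2, -1, 1/4, 7/15, …
ICs: h(0) = 0, h′(0) = 3, h′′(0) = 1, h′′′(0) = -6.

f: a_k = 1, 1, 1, 1, 1, 1, …
g: a_k = 2, 0, -4, 0, 4/3, 0, …
Weyl lclm of L_f,L_g ⇒ L₀ (ord ≤ 3).
h=∫h₀ ⇒ L = L₀·Dx.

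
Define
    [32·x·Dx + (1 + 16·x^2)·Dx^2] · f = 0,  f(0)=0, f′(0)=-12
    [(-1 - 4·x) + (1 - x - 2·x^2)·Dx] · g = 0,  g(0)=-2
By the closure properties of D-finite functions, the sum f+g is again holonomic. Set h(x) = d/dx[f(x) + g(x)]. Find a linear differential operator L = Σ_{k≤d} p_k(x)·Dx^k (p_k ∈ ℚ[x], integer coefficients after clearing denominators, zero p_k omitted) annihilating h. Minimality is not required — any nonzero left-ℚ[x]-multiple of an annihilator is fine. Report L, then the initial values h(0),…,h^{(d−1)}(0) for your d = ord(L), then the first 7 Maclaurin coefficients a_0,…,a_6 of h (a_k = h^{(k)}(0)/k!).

L = (96 - 384·x - 6912·x^2 - 15360·x^3 - 40704·x^4 - 12288·x^6) + (-31 - 104·x + 392·x^2 - 736·x^3 - 14912·x^4 - 27904·x^5 - 3072·x^6 - 12288·x^7)·Dx + (3 + 19·x + 128·x^2 + 152·x^3 + 1128·x^4 - 2496·x^5 - 2560·x^6 - 1024·x^7 - 2048·x^8)·Dx^2  (order 2).
h: a_k = -14, -12, 162, -88, -3282, -516, 47962, …
ICs: h(0) = -14, h′(0) = -12.

f: a_k = 0, -12, 0, 64, 0, -3072/5, 0, …
g: a_k = -2, -2, -6, -10, -22, -42, -86, …
f+g: L₀ = lclm(L_f,L_g), ord ≤ 2+1.
h=h₀': d/dx-closure on L₀ ⇒ L.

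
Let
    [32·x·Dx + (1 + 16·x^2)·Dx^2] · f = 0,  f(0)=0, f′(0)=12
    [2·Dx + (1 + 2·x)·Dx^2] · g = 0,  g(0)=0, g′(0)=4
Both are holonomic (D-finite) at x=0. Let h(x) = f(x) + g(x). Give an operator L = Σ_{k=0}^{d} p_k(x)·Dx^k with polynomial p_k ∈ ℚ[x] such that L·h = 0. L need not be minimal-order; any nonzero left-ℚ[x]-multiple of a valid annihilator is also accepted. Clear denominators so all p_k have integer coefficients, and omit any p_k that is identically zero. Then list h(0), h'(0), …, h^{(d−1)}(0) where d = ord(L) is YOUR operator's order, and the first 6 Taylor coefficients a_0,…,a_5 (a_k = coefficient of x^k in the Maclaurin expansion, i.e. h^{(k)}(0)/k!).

f: a_k = 0, 12, 0, -64, 0, 3072/5, …
g: a_k = 0, 4, -4, 16/3, -8, 64/5, …
L₀ := lclm(L_f,L_g); ord L₀ ≤ 2+2.
L = (-32 - 192·x + 1536·x^2 + 1024·x^3)·Dx + (-20 - 64·x + 576·x^2 + 3072·x^3 + 2048·x^4)·Dx^2 + (-1 + 14·x + 32·x^2 + 256·x^3 + 768·x^4 + 512·x^5)·Dx^3  (order 3).
h: a_k = 0, 16, -4, -176/3, -8, 3136/5, …
ICs: h(0) = 0, h′(0) = 16, h′′(0) = -8.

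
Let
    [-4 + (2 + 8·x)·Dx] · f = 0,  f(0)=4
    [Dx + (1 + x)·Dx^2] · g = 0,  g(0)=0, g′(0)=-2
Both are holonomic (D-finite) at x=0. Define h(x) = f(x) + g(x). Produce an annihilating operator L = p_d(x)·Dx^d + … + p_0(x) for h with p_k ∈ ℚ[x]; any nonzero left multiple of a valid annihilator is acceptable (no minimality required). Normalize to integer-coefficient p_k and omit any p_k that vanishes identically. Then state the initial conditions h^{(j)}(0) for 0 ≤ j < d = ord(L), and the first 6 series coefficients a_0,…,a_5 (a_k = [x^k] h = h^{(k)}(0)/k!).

f: a_k = 4, 8, -8, 16, -40, 112, …
g: a_k = 0, -2, 1, -2/3, 1/2, -2/5, …
Weyl lclm of L_f,L_g ⇒ L₀ (ord ≤ 3).
L = (-8 + 4·x)·Dx + (-10 - 8·x + 20·x^2)·Dx^2 + (-1 - 3·x + 6·x^2 + 8·x^3)·Dx^3  (order 3).
h: a_k = 4, 6, -7, 46/3, -79/2, 558/5, …
ICs: h(0) = 4, h′(0) = 6, h′′(0) = -14.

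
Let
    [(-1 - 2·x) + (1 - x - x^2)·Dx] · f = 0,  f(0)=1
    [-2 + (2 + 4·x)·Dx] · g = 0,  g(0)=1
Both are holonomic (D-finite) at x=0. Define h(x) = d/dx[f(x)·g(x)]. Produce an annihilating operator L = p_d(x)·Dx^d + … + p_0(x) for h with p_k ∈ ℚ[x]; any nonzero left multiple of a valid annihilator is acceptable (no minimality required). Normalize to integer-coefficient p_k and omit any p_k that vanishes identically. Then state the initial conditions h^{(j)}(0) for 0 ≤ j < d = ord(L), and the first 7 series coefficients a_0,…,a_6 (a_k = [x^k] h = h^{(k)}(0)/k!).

f: a_k = 1, 1, 2, 3, 5, 8, 13, …
g: a_k = 1, 1, -1/2, 1/2, -5/8, 7/8, -21/16, …
h₀=f·g: eliminate ⇒ L₀, order ≤ 1·1.
h=h₀': d/dx-closure on L₀ ⇒ L.
L = (5 + 30·x + 45·x^2 + 30·x^3 + 15·x^4) + (-2 - 5·x + 10·x^3 + 15·x^4 + 6·x^5)·Dx  (order 1).
h: a_k = 2, 5, 15, 55/2, 255/4, 879/8, 1855/8, …
ICs: h(0) = 2.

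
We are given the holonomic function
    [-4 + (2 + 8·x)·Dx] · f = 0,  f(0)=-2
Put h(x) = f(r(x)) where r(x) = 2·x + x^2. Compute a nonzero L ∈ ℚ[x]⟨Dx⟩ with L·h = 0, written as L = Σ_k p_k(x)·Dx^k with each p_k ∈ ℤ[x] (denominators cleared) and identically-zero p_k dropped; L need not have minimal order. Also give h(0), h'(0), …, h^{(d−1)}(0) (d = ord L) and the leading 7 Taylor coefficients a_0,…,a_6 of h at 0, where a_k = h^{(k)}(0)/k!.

f: a_k = -2, -4, 4, -8, 20, -56, 168, …
h₀=f(r): pull back L_f along r ⇒ L₀.
L = (-4 - 4·x) + (1 + 8·x + 4·x^2)·Dx  (order 1).
h: a_k = -2, -8, 12, -48, 228, -1200, 6744, …
ICs: h(0) = -2.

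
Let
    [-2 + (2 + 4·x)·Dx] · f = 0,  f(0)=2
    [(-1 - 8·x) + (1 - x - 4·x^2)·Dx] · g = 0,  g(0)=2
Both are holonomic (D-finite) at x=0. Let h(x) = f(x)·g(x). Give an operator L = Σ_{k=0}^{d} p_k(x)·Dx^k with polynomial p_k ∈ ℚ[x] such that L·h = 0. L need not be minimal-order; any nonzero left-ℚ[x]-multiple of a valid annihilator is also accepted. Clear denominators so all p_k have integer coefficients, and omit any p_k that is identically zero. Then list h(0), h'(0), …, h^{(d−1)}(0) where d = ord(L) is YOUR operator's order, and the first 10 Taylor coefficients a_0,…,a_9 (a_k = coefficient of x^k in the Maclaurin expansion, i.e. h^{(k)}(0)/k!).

f: a_k = 2, 2, -1, 1, -5/4, 7/4, -21/8, 33/8, -429/64, 715/64, …
g: a_k = 2, 2, 10, 18, 58, 130, 362, 882, 2330, 5858, …
Sym-product of L_f,L_g gives L₀ (≤ ord 1).
L = (2 + 9·x + 12·x^2) + (-1 - x + 6·x^2 + 8·x^3)·Dx  (order 1).
h: a_k = 4, 8, 22, 56, 283/2, 369, 3719/4, 2414, 195827/32, 252767/16, …
ICs: h(0) = 4.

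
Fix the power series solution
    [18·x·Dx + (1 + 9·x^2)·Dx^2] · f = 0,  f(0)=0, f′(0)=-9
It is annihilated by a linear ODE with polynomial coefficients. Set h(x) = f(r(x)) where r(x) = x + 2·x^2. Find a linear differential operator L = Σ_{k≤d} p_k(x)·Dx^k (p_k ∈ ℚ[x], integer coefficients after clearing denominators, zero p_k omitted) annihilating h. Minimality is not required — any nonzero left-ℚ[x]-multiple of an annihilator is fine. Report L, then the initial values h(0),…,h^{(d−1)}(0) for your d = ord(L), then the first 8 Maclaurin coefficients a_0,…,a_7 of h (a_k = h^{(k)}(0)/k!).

f: a_k = 0, -9, 0, 27, 0, -729/5, 0, 6561/7, …
Substitute x→r, Dx→(1/r')Dx; clear ⇒ L₀.
L = (-4 + 18·x + 144·x^2 + 432·x^3 + 432·x^4)·Dx + (1 + 4·x + 9·x^2 + 72·x^3 + 180·x^4 + 144·x^5)·Dx^2  (order 2).
h: a_k = 0, -9, -18, 27, 162, 891/5, -1242, -34263/7, …
ICs: h(0) = 0, h′(0) = -9.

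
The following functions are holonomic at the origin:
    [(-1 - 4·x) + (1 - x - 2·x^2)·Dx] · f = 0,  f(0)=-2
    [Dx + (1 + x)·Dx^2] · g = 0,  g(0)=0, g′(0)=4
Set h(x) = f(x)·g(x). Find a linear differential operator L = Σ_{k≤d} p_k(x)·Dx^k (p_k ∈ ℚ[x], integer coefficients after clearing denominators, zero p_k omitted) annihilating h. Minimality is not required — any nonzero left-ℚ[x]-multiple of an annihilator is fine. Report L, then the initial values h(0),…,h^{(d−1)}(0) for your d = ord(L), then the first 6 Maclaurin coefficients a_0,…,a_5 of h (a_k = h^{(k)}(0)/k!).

L = (5 + 8·x) + (1 + 11·x + 10·x^2)·Dx + (-1 + 3·x^2 + 2·x^3)·Dx^2  (order 2).
h: a_k = 0, -8, -4, -68/3, -86/3, -378/5, …
ICs: h(0) = 0, h′(0) = -8.

f: a_k = -2, -2, -6, -10, -22, -42, …
g: a_k = 0, 4, -2, 4/3, -1, 4/5, …
L₀ := L_f ⊗_s L_g (sym. prod.), ord ≤ 2.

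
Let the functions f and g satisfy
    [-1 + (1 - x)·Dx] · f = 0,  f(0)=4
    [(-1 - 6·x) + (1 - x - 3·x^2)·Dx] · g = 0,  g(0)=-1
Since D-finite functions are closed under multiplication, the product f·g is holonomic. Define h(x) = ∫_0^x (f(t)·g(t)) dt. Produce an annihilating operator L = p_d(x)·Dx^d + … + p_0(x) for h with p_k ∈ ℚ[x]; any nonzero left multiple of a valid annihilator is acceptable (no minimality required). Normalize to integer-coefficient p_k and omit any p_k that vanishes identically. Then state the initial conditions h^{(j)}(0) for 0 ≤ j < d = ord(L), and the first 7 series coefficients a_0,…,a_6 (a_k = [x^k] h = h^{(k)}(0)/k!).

f: a_k = 4, 4, 4, 4, 4, 4, 4, …
g: a_k = -1, -1, -4, -7, -19, -40, -97, …
Product ⇒ symmetric product L₀, ord ≤ 1.
h=∫₀ˣh₀: take L = L₀·Dx.
L = (-2 - 4·x + 9·x^2)·Dx + (1 - 2·x - 2·x^2 + 3·x^3)·Dx^2  (order 2).
h: a_k = 0, -4, -4, -8, -13, -128/5, -48, …
ICs: h(0) = 0, h′(0) = -4.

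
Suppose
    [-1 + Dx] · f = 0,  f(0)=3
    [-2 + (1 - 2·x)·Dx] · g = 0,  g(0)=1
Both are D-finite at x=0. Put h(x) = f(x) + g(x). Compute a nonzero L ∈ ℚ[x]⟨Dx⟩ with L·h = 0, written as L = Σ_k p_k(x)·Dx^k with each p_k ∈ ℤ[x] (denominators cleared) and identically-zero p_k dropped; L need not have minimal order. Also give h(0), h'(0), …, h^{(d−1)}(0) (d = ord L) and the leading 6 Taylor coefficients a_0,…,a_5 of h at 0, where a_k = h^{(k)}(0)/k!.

f: a_k = 3, 3, 3/2, 1/2, 1/8, 1/40, …
g: a_k = 1, 2, 4, 8, 16, 32, …
h₀=f+g: left-lcm gives L₀, ord ≤ 2.
L = (6 + 4·x) + (-7 - 4·x + 4·x^2)·Dx + (1 - 4·x^2)·Dx^2  (order 2).
h: a_k = 4, 5, 11/2, 17/2, 129/8, 1281/40, …
ICs: h(0) = 4, h′(0) = 5.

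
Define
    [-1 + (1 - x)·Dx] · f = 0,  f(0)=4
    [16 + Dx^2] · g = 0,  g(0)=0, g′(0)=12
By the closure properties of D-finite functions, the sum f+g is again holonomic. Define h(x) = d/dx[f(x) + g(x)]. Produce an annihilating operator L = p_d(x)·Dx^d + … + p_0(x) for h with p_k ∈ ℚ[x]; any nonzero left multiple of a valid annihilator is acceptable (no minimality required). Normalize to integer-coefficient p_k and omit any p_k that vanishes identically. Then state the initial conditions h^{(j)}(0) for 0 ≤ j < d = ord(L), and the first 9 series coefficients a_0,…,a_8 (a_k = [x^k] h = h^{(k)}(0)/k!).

L = (448 - 512·x + 256·x^2) + (-176 + 432·x - 384·x^2 + 128·x^3)·Dx + (28 - 32·x + 16·x^2)·Dx^2 + (-11 + 27·x - 24·x^2 + 8·x^3)·Dx^3  (order 3).
h: a_k = 16, 8, -84, 16, 148, 24, -604/15, 32, 5828/105, …
ICs: h(0) = 16, h′(0) = 8, h′′(0) = -168.

f: a_k = 4, 4, 4, 4, 4, 4, 4, 4, 4, …
g: a_k = 0, 12, 0, -32, 0, 128/5, 0, -1024/105, 0, …
Sum ⇒ L₀ = lclm(L_f,L_g) in ℚ(x)⟨Dx⟩.
Differentiate: ansatz ord ≤ ord L₀ ⇒ L.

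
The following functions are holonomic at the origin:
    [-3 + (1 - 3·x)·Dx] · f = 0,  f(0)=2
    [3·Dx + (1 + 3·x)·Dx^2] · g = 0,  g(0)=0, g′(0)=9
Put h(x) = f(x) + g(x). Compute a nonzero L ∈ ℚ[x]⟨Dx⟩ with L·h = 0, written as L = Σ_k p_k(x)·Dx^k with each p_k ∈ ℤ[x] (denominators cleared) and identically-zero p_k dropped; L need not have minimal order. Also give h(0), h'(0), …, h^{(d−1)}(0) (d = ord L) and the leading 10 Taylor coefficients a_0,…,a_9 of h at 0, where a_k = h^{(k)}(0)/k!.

L = (30 + 18·x)·Dx + (4 + 48·x + 36·x^2)·Dx^2 + (-1 - x + 9·x^2 + 9·x^3)·Dx^3  (order 3).
h: a_k = 2, 15, 9/2, 81, 405/4, 3159/5, 2187/2, 37179/7, 85293/8, 45927, …
ICs: h(0) = 2, h′(0) = 15, h′′(0) = 9.

f: a_k = 2, 6, 18, 54, 162, 486, 1458, 4374, 13122, 39366, …
g: a_k = 0, 9, -27/2, 27, -243/4, 729/5, -729/2, 6561/7, -19683/8, 6561, …
h₀=f+g: left-lcm gives L₀, ord ≤ 3.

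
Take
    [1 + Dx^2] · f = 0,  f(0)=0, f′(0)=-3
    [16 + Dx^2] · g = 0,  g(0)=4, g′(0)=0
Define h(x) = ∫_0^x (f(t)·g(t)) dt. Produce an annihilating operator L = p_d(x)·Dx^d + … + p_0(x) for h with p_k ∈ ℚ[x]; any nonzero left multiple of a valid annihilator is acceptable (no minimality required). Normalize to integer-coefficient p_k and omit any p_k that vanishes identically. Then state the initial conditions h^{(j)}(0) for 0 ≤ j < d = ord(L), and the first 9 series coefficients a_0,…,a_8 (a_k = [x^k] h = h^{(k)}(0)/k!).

f: a_k = 0, -3, 0, 1/2, 0, -1/40, 0, 1/1680, 0, …
g: a_k = 4, 0, -32, 0, 128/3, 0, -1024/45, 0, 2048/315, …
Sym-product of L_f,L_g gives L₀ (≤ ord 4).
h=∫₀ˣh₀: take L = L₀·Dx.
L = 225·Dx + 34·Dx^3 + Dx^5  (order 5).
h: a_k = 0, 0, -6, 0, 49/2, 0, -1441/60, 0, 37969/3360, …
ICs: h(0) = 0, h′(0) = 0, h′′(0) = -12, h′′′(0) = 0, h′′′′(0) = 588.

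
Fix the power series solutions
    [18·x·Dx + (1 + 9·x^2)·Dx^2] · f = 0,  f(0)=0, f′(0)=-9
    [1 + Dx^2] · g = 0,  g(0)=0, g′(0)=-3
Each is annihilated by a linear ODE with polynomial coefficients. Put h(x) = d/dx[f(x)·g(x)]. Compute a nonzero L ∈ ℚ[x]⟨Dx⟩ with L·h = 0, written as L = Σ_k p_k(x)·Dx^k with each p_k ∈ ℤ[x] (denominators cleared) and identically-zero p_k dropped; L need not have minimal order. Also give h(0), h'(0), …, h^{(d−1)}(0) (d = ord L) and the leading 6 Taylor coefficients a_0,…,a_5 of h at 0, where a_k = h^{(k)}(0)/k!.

L = (38998 + 738774·x^2 + 15162957·x^4 + 3032640·x^6 - 78732·x^8 - 1771470·x^10 + 531441·x^12) + (20772·x + 1033884·x^3 + 7902360·x^5 + 2624400·x^7 + 1180980·x^9 + 2125764·x^11)·Dx + (39368 + 755028·x^2 + 15369750·x^4 + 3887028·x^6 + 314928·x^8 - 1417176·x^10 + 1062882·x^12)·Dx^2 + (20772·x + 1033884·x^3 + 7902360·x^5 + 2624400·x^7 + 1180980·x^9 + 2125764·x^11)·Dx^3 + (370 + 16254·x^2 + 206793·x^4 + 854388·x^6 + 393660·x^8 + 354294·x^10 + 531441·x^12)·Dx^4  (order 4).
h: a_k = 0, 54, 0, -342, 0, 10827/4, …
ICs: h(0) = 0, h′(0) = 54, h′′(0) = 0, h′′′(0) = -2052.

f: a_k = 0, -9, 0, 27, 0, -729/5, …
g: a_k = 0, -3, 0, 1/2, 0, -1/40, …
h₀=f·g: eliminate ⇒ L₀, order ≤ 2·2.
h=h₀': d/dx-closure on L₀ ⇒ L.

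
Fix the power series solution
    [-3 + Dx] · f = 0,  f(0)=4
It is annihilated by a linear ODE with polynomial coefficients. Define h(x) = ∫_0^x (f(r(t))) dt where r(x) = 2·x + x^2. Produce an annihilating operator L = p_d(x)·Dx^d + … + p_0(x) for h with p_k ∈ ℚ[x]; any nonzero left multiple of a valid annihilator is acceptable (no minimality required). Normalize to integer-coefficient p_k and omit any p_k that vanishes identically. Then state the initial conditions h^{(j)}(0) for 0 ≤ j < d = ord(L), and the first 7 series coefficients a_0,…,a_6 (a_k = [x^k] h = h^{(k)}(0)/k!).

f: a_k = 4, 12, 18, 18, 27/2, 81/10, 81/20, …
f∘r: x↦r, Dx↦Dx/r' in L_f ⇒ L₀.
h=∫₀ˣh₀: take L = L₀·Dx.
L = (-6 - 6·x)·Dx + Dx^2  (order 2).
h: a_k = 0, 4, 12, 28, 54, 90, 666/5, …
ICs: h(0) = 0, h′(0) = 4.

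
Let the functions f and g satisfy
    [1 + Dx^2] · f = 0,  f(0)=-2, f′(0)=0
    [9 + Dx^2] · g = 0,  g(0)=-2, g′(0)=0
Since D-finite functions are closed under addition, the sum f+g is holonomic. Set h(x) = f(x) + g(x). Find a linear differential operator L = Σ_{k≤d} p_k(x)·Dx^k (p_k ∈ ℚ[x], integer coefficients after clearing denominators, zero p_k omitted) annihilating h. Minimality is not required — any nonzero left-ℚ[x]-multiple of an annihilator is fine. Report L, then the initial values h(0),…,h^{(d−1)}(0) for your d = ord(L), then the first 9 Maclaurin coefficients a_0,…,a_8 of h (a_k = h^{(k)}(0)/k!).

L = 9 + 10·Dx^2 + Dx^4  (order 4).
h: a_k = -4, 0, 10, 0, -41/6, 0, 73/36, 0, -3281/10080, …
ICs: h(0) = -4, h′(0) = 0, h′′(0) = 20, h′′′(0) = 0.

f: a_k = -2, 0, 1, 0, -1/12, 0, 1/360, 0, -1/20160, …
g: a_k = -2, 0, 9, 0, -27/4, 0, 81/40, 0, -729/2240, …
h₀=f+g: left-lcm gives L₀, ord ≤ 4.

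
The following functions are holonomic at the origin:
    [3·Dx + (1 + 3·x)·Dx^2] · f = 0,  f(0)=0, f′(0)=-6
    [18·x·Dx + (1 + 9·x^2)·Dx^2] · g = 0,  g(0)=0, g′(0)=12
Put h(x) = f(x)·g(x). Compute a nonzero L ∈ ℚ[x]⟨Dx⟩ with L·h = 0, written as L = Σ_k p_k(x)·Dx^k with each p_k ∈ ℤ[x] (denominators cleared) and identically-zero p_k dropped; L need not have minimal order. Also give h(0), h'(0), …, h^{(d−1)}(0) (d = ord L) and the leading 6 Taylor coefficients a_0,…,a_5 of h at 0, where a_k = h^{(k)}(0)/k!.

L = (648 + 3564·x + 19440·x^2 + 113724·x^3 + 262440·x^4 + 341172·x^5 + 236196·x^7)·Dx + (162 + 3348·x + 24948·x^2 + 117612·x^3 + 396576·x^4 + 813564·x^5 + 918540·x^6 + 236196·x^7 + 826686·x^8)·Dx^2 + (36 + 576·x + 5184·x^2 + 25272·x^3 + 87480·x^4 + 227448·x^5 + 419904·x^6 + 472392·x^7 + 236196·x^8 + 472392·x^9)·Dx^3 + (5 + 54·x + 333·x^2 + 1512·x^3 + 5346·x^4 + 14580·x^5 + 30618·x^6 + 52488·x^7 + 59049·x^8 + 39366·x^9 + 59049·x^10)·Dx^4  (order 4).
h: a_k = 0, 0, -72, 108, 0, 162, …
ICs: h(0) = 0, h′(0) = 0, h′′(0) = -144, h′′′(0) = 648.

f: a_k = 0, -6, 9, -18, 81/2, -486/5, …
g: a_k = 0, 12, 0, -36, 0, 972/5, …
h₀=f·g: eliminate ⇒ L₀, order ≤ 2·2.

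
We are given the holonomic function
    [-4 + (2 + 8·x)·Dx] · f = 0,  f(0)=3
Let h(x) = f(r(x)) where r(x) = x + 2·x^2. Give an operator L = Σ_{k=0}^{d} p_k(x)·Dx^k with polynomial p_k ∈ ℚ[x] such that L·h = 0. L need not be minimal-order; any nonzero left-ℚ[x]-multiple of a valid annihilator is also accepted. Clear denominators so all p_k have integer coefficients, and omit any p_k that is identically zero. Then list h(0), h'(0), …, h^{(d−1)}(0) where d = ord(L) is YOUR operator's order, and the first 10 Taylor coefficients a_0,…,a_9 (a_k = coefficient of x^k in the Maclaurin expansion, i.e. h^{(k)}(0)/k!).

f: a_k = 3, 6, -6, 12, -30, 84, -252, 792, -2574, 8580, …
f∘r: x↦r, Dx↦Dx/r' in L_f ⇒ L₀.
L = (-2 - 8·x) + (1 + 4·x + 8·x^2)·Dx  (order 1).
h: a_k = 3, 6, 6, -12, 18, -12, -36, 168, -366, 324, …
ICs: h(0) = 3.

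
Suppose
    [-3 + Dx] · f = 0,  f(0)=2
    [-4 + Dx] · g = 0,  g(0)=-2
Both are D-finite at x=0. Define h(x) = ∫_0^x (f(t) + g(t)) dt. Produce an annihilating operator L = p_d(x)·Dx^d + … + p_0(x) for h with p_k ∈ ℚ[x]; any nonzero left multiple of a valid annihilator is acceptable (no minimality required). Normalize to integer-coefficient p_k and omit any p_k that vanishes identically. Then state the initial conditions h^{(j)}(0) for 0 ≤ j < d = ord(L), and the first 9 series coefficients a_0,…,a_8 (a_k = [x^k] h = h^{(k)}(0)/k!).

L = 12·Dx - 7·Dx^2 + Dx^3  (order 3).
h: a_k = 0, 0, -1, -7/3, -37/12, -35/12, -781/360, -481/360, -14197/20160, …
ICs: h(0) = 0, h′(0) = 0, h′′(0) = -2.

f: a_k = 2, 6, 9, 9, 27/4, 81/20, 81/40, 243/280, 729/2240, …
g: a_k = -2, -8, -16, -64/3, -64/3, -256/15, -512/45, -2048/315, -1024/315, …
h₀=f+g: left-lcm gives L₀, ord ≤ 2.
∫: right-multiply L₀ by Dx.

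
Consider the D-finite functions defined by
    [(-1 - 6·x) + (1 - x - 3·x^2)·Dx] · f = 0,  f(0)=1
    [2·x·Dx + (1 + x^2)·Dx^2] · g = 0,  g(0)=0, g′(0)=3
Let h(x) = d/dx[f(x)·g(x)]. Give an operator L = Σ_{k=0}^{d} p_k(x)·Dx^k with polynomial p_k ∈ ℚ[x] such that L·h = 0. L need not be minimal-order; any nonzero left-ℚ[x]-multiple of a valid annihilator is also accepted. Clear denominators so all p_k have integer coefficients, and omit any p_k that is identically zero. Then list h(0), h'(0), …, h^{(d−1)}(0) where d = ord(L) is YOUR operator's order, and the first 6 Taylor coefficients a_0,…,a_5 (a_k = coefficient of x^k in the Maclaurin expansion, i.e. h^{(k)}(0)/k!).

f: a_k = 1, 1, 4, 7, 19, 40, …
g: a_k = 0, 3, 0, -1, 0, 3/5, …
L₀ := L_f ⊗_s L_g (sym. prod.), ord ≤ 2.
h₀' ⇒ L via d/dx closure of L₀.
L = (46 + 186·x^2 + 72·x^3 + 324·x^4) + (10 + 62·x + 42·x^2 + 186·x^3 + 72·x^4 + 216·x^5)·Dx + (-3 + 2·x - 2·x^2 + 14·x^3 + 28·x^4 + 12·x^5 + 27·x^6)·Dx^2  (order 2).
h: a_k = 3, 6, 33, 80, 268, 3408/5, …
ICs: h(0) = 3, h′(0) = 6.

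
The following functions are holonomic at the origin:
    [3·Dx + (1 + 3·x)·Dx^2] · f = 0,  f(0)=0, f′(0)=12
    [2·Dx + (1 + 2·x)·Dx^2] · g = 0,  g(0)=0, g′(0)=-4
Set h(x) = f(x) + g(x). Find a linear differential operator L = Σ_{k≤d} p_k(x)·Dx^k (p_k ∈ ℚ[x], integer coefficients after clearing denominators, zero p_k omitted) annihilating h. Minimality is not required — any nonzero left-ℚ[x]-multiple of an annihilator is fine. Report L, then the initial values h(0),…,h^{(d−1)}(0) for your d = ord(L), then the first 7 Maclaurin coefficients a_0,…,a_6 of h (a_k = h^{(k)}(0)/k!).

L = 12·Dx + (10 + 24·x)·Dx^2 + (1 + 5·x + 6·x^2)·Dx^3  (order 3).
h: a_k = 0, 8, -14, 92/3, -73, 908/5, -1394/3, …
ICs: h(0) = 0, h′(0) = 8, h′′(0) = -28.

f: a_k = 0, 12, -18, 36, -81, 972/5, -486, …
g: a_k = 0, -4, 4, -16/3, 8, -64/5, 64/3, …
f+g: L₀ = lclm(L_f,L_g), ord ≤ 2+2.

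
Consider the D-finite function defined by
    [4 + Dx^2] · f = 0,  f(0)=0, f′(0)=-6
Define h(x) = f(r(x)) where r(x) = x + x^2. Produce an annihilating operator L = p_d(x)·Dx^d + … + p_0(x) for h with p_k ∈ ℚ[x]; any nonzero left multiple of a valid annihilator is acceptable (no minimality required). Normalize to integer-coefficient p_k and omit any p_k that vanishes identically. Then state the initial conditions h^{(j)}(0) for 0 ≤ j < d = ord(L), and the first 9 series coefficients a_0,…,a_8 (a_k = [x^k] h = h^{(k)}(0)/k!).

L = (4 + 24·x + 48·x^2 + 32·x^3) - 2·Dx + (1 + 2·x)·Dx^2  (order 2).
h: a_k = 0, -6, -6, 4, 12, 56/5, 0, -832/105, -112/15, …
ICs: h(0) = 0, h′(0) = -6.

f: a_k = 0, -6, 0, 4, 0, -4/5, 0, 8/105, 0, …
Change of var in L_f (x↦r) gives L₀.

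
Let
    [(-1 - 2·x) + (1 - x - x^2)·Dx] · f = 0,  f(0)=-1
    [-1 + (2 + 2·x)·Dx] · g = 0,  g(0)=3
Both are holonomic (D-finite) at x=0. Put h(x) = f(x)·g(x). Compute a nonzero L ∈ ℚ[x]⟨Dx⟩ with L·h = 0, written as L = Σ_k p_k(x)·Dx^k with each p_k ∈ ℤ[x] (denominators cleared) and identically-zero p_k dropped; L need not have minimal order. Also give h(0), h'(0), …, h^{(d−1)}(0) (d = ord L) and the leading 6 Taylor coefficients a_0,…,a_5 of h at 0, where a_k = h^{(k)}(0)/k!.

f: a_k = -1, -1, -2, -3, -5, -8, …
g: a_k = 3, 3/2, -3/8, 3/16, -15/128, 21/256, …
L₀ := L_f ⊗_s L_g (sym. prod.), ord ≤ 1.
L = (3 + 5·x + 3·x^2) + (-2 + 4·x^2 + 2·x^3)·Dx  (order 1).
h: a_k = -3, -9/2, -57/8, -189/16, -2409/128, -7863/256, …
ICs: h(0) = -3.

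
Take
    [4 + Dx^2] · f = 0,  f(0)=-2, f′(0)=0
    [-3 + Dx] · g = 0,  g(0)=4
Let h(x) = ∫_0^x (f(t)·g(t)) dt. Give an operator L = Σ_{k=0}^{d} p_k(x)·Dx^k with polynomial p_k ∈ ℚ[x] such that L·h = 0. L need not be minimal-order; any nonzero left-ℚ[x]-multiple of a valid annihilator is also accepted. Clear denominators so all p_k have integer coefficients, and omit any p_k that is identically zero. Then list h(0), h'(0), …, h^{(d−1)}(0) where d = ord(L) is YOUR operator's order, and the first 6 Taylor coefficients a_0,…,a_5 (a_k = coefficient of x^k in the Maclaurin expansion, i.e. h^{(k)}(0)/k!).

f: a_k = -2, 0, 4, 0, -4/3, 0, …
g: a_k = 4, 12, 18, 18, 27/2, 81/10, …
Product ⇒ symmetric product L₀, ord ≤ 2.
Integrate: L := L₀·Dx.
L = 13·Dx - 6·Dx^2 + Dx^3  (order 3).
h: a_k = 0, -8, -12, -20/3, 3, 119/15, …
ICs: h(0) = 0, h′(0) = -8, h′′(0) = -24.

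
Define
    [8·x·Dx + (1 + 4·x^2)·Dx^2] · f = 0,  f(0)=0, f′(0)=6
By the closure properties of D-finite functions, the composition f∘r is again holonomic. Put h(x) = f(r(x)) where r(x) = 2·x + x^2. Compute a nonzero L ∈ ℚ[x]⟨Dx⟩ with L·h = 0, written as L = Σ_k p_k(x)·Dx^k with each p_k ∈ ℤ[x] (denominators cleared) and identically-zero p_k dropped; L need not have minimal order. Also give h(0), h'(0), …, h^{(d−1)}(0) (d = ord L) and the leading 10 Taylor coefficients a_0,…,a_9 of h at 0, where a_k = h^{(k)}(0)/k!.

L = (-1 + 32·x + 64·x^2 + 48·x^3 + 12·x^4)·Dx + (1 + x + 16·x^2 + 32·x^3 + 20·x^4 + 4·x^5)·Dx^2  (order 2).
h: a_k = 0, 12, 6, -64, -96, 2832/5, 1528, -38400/7, -23808, 152128/3, …
ICs: h(0) = 0, h′(0) = 12.

f: a_k = 0, 6, 0, -8, 0, 96/5, 0, -384/7, 0, 512/3, …
Change of var in L_f (x↦r) gives L₀.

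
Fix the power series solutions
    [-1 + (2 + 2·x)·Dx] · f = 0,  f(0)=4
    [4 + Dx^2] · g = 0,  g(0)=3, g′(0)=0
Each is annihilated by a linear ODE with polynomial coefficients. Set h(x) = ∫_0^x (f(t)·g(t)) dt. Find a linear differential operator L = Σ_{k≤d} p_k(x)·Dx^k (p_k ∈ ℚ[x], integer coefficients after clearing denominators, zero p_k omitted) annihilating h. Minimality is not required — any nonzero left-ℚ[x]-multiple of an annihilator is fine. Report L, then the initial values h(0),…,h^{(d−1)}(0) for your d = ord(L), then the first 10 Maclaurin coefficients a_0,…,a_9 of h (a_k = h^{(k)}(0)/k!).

f: a_k = 4, 2, -1/2, 1/4, -5/32, 7/64, -21/256, 33/512, -429/8192, 715/16384, …
g: a_k = 3, 0, -6, 0, 2, 0, -4/15, 0, 2/105, 0, …
L₀ := L_f ⊗_s L_g (sym. prod.), ord ≤ 2.
∫: right-multiply L₀ by Dx.
L = (19 + 32·x + 16·x^2)·Dx + (-4 - 4·x)·Dx^2 + (4 + 8·x + 4·x^2)·Dx^3  (order 3).
h: a_k = 0, 12, 3, -17/2, -45/16, 337/160, 181/384, -5281/26880, -3811/61440, 199649/7741440, …
ICs: h(0) = 0, h′(0) = 12, h′′(0) = 6.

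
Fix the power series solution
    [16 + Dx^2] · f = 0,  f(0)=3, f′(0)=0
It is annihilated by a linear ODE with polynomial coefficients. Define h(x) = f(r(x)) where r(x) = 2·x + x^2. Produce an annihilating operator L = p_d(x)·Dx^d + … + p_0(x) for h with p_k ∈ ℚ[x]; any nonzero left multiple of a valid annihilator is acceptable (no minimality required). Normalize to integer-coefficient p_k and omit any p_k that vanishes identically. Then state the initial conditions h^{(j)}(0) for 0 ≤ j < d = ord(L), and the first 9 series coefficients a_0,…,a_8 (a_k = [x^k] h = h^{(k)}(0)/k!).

f: a_k = 3, 0, -24, 0, 32, 0, -256/15, 0, 512/105, …
f∘r: x↦r, Dx↦Dx/r' in L_f ⇒ L₀.
L = (64 + 192·x + 192·x^2 + 64·x^3) - Dx + (1 + x)·Dx^2  (order 2).
h: a_k = 3, 0, -96, -96, 488, 1024, -4864/15, -15104/5, -295648/105, …
ICs: h(0) = 3, h′(0) = 0.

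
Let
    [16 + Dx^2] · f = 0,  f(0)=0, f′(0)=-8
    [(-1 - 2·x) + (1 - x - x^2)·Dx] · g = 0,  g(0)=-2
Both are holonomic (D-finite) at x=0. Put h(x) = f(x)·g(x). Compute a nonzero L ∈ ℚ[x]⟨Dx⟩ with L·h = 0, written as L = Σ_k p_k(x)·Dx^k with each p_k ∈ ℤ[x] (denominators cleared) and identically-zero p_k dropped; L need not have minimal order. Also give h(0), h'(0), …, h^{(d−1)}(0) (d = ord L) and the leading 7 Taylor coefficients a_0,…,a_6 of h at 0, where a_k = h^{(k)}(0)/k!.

f: a_k = 0, -8, 0, 64/3, 0, -256/15, 0, …
g: a_k = -2, -2, -4, -6, -10, -16, -26, …
Product ⇒ symmetric product L₀, ord ≤ 2.
L = (-14 + 16·x + 16·x^2) + (2 + 4·x)·Dx + (-1 + x + x^2)·Dx^2  (order 2).
h: a_k = 0, 16, 16, -32/3, 16/3, 144/5, 512/15, …
ICs: h(0) = 0, h′(0) = 16.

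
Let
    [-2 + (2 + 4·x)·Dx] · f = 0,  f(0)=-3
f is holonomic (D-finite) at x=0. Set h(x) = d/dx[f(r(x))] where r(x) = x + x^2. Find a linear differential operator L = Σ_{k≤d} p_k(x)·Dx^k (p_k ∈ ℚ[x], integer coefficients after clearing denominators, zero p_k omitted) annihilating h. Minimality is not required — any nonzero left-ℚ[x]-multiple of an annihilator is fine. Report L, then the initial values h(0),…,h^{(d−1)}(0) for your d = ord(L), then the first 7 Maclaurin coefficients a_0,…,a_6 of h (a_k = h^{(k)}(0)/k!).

L = 1 + (-1 - 4·x - 6·x^2 - 4·x^3)·Dx  (order 1).
h: a_k = -3, -3, 9/2, -9/2, 15/8, 27/8, -147/16, …
ICs: h(0) = -3.

f: a_k = -3, -3, 3/2, -3/2, 15/8, -21/8, 63/16, …
Substitute x→r, Dx→(1/r')Dx; clear ⇒ L₀.
Derive L from L₀ (diff closure).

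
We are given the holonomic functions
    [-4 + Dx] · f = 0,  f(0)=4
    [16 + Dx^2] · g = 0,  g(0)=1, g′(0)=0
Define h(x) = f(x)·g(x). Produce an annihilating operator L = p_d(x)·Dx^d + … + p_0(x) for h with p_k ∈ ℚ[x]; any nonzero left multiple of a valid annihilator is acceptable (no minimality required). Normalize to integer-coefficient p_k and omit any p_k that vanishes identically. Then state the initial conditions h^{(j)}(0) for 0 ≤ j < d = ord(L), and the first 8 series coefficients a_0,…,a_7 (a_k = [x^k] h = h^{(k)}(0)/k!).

f: a_k = 4, 16, 32, 128/3, 128/3, 512/15, 1024/45, 4096/315, …
g: a_k = 1, 0, -8, 0, 32/3, 0, -256/45, 0, …
Product ⇒ symmetric product L₀, ord ≤ 2.
L = 32 - 8·Dx + Dx^2  (order 2).
h: a_k = 4, 16, 0, -256/3, -512/3, -2048/15, 0, 32768/315, …
ICs: h(0) = 4, h′(0) = 16.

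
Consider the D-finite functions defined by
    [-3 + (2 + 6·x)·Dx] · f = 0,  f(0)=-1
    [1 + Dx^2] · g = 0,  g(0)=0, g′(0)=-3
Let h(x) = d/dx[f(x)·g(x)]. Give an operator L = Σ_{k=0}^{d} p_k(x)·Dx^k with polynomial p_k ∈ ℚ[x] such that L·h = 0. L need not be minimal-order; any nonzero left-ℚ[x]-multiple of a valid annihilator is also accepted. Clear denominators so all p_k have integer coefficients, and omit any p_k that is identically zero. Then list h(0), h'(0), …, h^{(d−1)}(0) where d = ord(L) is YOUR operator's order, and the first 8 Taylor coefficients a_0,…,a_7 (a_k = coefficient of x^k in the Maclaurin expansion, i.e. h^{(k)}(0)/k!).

f: a_k = -1, -3/2, 9/8, -27/16, 405/128, -1701/256, 15309/1024, -72171/2048, …
g: a_k = 0, -3, 0, 1/2, 0, -1/40, 0, 1/1680, …
Sym-product of L_f,L_g gives L₀ (≤ ord 2).
h₀' ⇒ L via d/dx closure of L₀.
L = (133 + 2352·x + 4104·x^2 + 1728·x^3 + 1296·x^4) + (276 + 540·x - 1296·x^2 - 1296·x^3)·Dx + (124 + 840·x + 1836·x^2 + 1728·x^3 + 1296·x^4)·Dx^2  (order 2).
h: a_k = 3, 9, -93/8, 69/4, -5699/128, 73449/640, -4655323/15360, 1468555/1792, …
ICs: h(0) = 3, h′(0) = 9.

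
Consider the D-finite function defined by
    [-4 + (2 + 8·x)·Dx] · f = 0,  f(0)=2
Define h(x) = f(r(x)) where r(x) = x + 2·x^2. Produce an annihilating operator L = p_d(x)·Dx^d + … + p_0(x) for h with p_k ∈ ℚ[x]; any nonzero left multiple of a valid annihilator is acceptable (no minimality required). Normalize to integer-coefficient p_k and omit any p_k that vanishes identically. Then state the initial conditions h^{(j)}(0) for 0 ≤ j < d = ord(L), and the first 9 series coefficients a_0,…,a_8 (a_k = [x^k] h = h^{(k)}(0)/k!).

L = (-2 - 8·x) + (1 + 4·x + 8·x^2)·Dx  (order 1).
h: a_k = 2, 4, 4, -8, 12, -8, -24, 112, -244, …
ICs: h(0) = 2.

f: a_k = 2, 4, -4, 8, -20, 56, -168, 528, -1716, …
Substitute x→r, Dx→(1/r')Dx; clear ⇒ L₀.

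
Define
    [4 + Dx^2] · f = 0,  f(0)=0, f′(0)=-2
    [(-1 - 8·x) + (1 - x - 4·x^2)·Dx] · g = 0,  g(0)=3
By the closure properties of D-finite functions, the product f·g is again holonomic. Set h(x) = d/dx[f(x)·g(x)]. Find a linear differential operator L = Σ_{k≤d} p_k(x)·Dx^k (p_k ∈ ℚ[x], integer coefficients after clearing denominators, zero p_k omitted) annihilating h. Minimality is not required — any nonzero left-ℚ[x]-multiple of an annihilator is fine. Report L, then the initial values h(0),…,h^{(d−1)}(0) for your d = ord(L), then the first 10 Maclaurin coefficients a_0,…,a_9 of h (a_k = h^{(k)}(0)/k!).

L = (18 - 8·x - 28·x^2 + 32·x^3 + 64·x^4) + (4 + 34·x + 24·x^2 + 64·x^3)·Dx + (-1 + x^2 + 8·x^3 + 16·x^4)·Dx^2  (order 2).
h: a_k = -6, -12, -78, -200, -774, -10644/5, -102262/15, -2010224/105, -5942938/105, -4282556/27, …
ICs: h(0) = -6, h′(0) = -12.

f: a_k = 0, -2, 0, 4/3, 0, -4/15, 0, 8/315, 0, -4/2835, …
g: a_k = 3, 3, 15, 27, 87, 195, 543, 1323, 3495, 8787, …
h₀=f·g: eliminate ⇒ L₀, order ≤ 2·1.
h=h₀': d/dx-closure on L₀ ⇒ L.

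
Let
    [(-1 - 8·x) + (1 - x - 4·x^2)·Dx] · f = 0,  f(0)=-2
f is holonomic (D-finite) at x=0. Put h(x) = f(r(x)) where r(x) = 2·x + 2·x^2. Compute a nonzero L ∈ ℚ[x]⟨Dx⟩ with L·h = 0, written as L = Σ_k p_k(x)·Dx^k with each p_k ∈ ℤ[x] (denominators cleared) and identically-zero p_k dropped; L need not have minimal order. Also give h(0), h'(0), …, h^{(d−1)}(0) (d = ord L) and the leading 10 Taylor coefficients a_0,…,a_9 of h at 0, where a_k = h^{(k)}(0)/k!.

L = (2 + 36·x + 96·x^2 + 64·x^3) + (-1 + 2·x + 18·x^2 + 32·x^3 + 16·x^4)·Dx  (order 1).
h: a_k = -2, -4, -44, -224, -1400, -8304, -49680, -297216, -1776800, -10626112, …
ICs: h(0) = -2.

f: a_k = -2, -2, -10, -18, -58, -130, -362, -882, -2330, -5858, …
Substitute x→r, Dx→(1/r')Dx; clear ⇒ L₀.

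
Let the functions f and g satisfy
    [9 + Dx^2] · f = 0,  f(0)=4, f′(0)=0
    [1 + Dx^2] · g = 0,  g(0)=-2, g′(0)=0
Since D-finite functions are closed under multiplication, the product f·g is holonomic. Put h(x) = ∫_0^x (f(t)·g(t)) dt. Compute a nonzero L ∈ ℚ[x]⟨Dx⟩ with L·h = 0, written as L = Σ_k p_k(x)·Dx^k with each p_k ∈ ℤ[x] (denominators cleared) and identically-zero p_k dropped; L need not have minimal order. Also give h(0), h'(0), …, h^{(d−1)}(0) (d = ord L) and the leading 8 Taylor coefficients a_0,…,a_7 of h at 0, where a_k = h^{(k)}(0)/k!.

f: a_k = 4, 0, -18, 0, 27/2, 0, -81/20, 0, …
g: a_k = -2, 0, 1, 0, -1/12, 0, 1/360, 0, …
h₀=f·g: eliminate ⇒ L₀, order ≤ 2·2.
h=∫h₀ ⇒ L = L₀·Dx.
L = 64·Dx + 20·Dx^3 + Dx^5  (order 5).
h: a_k = 0, -8, 0, 40/3, 0, -136/15, 0, 208/63, …
ICs: h(0) = 0, h′(0) = -8, h′′(0) = 0, h′′′(0) = 80, h′′′′(0) = 0.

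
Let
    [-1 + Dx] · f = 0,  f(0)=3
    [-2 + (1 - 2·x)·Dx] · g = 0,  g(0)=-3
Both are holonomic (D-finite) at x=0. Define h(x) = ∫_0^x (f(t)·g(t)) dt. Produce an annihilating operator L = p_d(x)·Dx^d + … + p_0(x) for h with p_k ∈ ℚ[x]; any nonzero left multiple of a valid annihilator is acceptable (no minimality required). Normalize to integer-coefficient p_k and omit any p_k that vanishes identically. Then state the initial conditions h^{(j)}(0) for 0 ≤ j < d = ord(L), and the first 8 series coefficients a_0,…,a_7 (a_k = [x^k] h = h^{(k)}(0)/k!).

L = (3 - 2·x)·Dx + (-1 + 2·x)·Dx^2  (order 2).
h: a_k = 0, -9, -27/2, -39/2, -237/8, -1899/40, -6331/80, -75973/560, …
ICs: h(0) = 0, h′(0) = -9.

f: a_k = 3, 3, 3/2, 1/2, 1/8, 1/40, 1/240, 1/1680, …
g: a_k = -3, -6, -12, -24, -48, -96, -192, -384, …
L₀ := L_f ⊗_s L_g (sym. prod.), ord ≤ 1.
h=∫₀ˣh₀: take L = L₀·Dx.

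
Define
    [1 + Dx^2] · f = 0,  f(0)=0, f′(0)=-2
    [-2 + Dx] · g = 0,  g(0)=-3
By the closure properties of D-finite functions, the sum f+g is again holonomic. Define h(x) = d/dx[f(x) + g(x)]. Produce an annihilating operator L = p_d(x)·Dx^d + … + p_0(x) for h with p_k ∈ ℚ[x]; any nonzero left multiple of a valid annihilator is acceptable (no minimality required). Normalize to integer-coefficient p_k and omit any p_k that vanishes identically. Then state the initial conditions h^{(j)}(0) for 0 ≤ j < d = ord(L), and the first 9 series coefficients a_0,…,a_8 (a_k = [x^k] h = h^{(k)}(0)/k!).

f: a_k = 0, -2, 0, 1/3, 0, -1/60, 0, 1/2520, 0, …
g: a_k = -3, -6, -6, -4, -2, -4/5, -4/15, -8/105, -2/105, …
h₀=f+g: left-lcm gives L₀, ord ≤ 3.
Differentiate: ansatz ord ≤ ord L₀ ⇒ L.
L = 2 - Dx + 2·Dx^2 - Dx^3  (order 3).
h: a_k = -8, -12, -11, -8, -49/12, -8/5, -191/360, -16/105, -769/20160, …
ICs: h(0) = -8, h′(0) = -12, h′′(0) = -22.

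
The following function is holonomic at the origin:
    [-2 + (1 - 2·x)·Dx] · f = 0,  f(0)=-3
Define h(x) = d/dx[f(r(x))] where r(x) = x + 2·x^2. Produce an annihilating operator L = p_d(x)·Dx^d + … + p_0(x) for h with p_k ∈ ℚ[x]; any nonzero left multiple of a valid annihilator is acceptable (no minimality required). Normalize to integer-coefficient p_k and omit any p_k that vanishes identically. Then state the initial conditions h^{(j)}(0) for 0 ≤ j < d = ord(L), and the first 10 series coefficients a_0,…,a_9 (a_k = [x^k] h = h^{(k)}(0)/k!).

f: a_k = -3, -6, -12, -24, -48, -96, -192, -384, -768, -1536, …
Change of var in L_f (x↦r) gives L₀.
Derive L from L₀ (diff closure).
L = (8 + 24·x + 48·x^2) + (-1 - 2·x + 12·x^2 + 16·x^3)·Dx  (order 1).
h: a_k = -6, -48, -216, -960, -3840, -14976, -56448, -208896, -760320, -2734080, …
ICs: h(0) = -6.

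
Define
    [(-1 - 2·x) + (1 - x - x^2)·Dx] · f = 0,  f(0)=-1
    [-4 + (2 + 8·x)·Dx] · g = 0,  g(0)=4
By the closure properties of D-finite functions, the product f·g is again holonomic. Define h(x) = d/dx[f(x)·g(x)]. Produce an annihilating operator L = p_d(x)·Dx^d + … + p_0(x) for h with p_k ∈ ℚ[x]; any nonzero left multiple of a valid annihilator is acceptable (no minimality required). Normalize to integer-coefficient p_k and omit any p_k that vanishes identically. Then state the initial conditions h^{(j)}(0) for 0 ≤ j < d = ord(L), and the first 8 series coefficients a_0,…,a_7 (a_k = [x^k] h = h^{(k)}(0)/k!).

L = (4 + 66·x + 126·x^2 + 80·x^3 + 60·x^4) + (-3 - 13·x - 3·x^2 + 14·x^3 + 46·x^4 + 24·x^5)·Dx  (order 1).
h: a_k = -12, -16, -108, -16, -760, 1080, -7196, 20672, …
ICs: h(0) = -12.

f: a_k = -1, -1, -2, -3, -5, -8, -13, -21, …
g: a_k = 4, 8, -8, 16, -40, 112, -336, 1056, …
L₀ := L_f ⊗_s L_g (sym. prod.), ord ≤ 1.
Derive L from L₀ (diff closure).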